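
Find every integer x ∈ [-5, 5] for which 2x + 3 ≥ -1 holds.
Holds for: {-2, -1, 0, 1, 2, 3, 4, 5}
Fails for: {-5, -4, -3}

Answer: {-2, -1, 0, 1, 2, 3, 4, 5}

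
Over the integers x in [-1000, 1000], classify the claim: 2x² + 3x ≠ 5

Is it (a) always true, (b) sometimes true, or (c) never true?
Holds at x = 0: LHS = 2·0² + 3·0 = 0; 0 ≠ 5 — holds
Fails at x = 1: LHS = 2·1² + 3·1 = 5; 5 ≠ 5 — FAILS
It is satisfied by some integers in the range but not all.

Answer: Sometimes true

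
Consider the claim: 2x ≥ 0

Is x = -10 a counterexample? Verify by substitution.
Substitute x = -10 into the relation:
x = -10: LHS = 2·(-10) = -20; -20 ≥ 0 — FAILS

Since the claim fails at x = -10, this value is a counterexample.

Answer: Yes, x = -10 is a counterexample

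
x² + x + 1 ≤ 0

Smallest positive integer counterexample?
Testing positive integers:
x = 1: LHS = 1² + 1 + 1 = 3; 3 ≤ 0 — FAILS  ← smallest positive counterexample

Answer: x = 1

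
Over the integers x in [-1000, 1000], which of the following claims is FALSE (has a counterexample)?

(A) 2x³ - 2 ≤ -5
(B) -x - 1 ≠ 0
(A) x = 0: LHS = 2·0³ - 2 = -2; -2 ≤ -5 — FAILS
(B) x = -1: LHS = -(-1) - 1 = 0; 0 ≠ 0 — FAILS

Answer: Both A and B are false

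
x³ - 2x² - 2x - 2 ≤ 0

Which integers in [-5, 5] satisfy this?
Holds for: {-5, -4, -3, -2, -1, 0, 1, 2}
Fails for: {3, 4, 5}

Answer: {-5, -4, -3, -2, -1, 0, 1, 2}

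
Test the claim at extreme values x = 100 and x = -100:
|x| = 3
x = 100: LHS = |100| = 100; 100 = 3 — FAILS
x = -100: LHS = |-100| = 100; 100 = 3 — FAILS

Answer: No, fails for both x = 100 and x = -100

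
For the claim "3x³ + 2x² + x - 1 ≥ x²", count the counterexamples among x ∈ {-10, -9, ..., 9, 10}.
Counterexamples in [-10, 10]: {-10, -9, -8, -7, -6, -5, -4, -3, -2, -1, 0}.

Counting them gives 11 values.

Answer: 11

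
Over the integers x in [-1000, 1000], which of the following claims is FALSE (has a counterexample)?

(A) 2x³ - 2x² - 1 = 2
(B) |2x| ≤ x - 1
(A) x = 0: LHS = 2·0³ - 2·0² - 1 = -1; -1 = 2 — FAILS
(B) x = 0: LHS = |2·0| = |0| = 0, RHS = 0 - 1 = -1; 0 ≤ -1 — FAILS

Answer: Both A and B are false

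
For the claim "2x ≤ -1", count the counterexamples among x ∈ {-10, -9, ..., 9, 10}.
Counterexamples in [-10, 10]: {0, 1, 2, 3, 4, 5, 6, 7, 8, 9, 10}.

Counting them gives 11 values.

Answer: 11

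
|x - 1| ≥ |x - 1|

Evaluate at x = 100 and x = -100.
x = 100: LHS = |100 - 1| = |99| = 99, RHS = |100 - 1| = |99| = 99; 99 ≥ 99 — holds
x = -100: LHS = |(-100) - 1| = |-101| = 101, RHS = |(-100) - 1| = |-101| = 101; 101 ≥ 101 — holds

Answer: Yes, holds for both x = 100 and x = -100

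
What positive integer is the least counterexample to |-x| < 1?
Testing positive integers:
x = 1: LHS = |-1| = 1; 1 < 1 — FAILS  ← smallest positive counterexample

Answer: x = 1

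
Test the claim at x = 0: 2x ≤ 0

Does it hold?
x = 0: LHS = 2·0 = 0; 0 ≤ 0 — holds

The relation is satisfied at x = 0.

Answer: Yes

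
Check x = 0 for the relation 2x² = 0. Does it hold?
x = 0: LHS = 2·0² = 0; 0 = 0 — holds

The relation is satisfied at x = 0.

Answer: Yes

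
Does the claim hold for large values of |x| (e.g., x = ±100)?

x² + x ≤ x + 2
x = 100: LHS = 100² + 100 = 10100, RHS = 100 + 2 = 102; 10100 ≤ 102 — FAILS
x = -100: LHS = (-100)² + (-100) = 9900, RHS = (-100) + 2 = -98; 9900 ≤ -98 — FAILS

Answer: No, fails for both x = 100 and x = -100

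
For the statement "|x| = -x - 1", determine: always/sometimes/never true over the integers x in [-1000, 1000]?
Over all integers in [-1000, 1000], LHS − RHS is always positive; it is smallest at x = 0, where it equals 1:
x = 0: LHS = |0| = 0, RHS = -0 - 1 = -1; 0 = -1 — FAILS
At the ends of the range:
x = -1000: LHS = |-1000| = 1000, RHS = -(-1000) - 1 = 999; 1000 = 999 — FAILS
x = 1000: LHS = |1000| = 1000, RHS = -1000 - 1 = -1001; 1000 = -1001 — FAILS
Hence LHS − RHS is never 0, i.e. the two sides are never equal, so the claimed relation (=) fails for every integer in [-1000, 1000].

No integer in the range satisfies it.

Answer: Never true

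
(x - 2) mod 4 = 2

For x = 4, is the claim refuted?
Substitute x = 4 into the relation:
x = 4: LHS = (4 - 2) mod 4 = 2 mod 4 = 2; 2 = 2 — holds

The claim holds here, so x = 4 is not a counterexample. (A counterexample exists elsewhere, e.g. x = 1.)

Answer: No, x = 4 is not a counterexample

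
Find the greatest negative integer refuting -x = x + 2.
Testing negative integers from -1 downward:
x = -1: LHS = -(-1) = 1, RHS = (-1) + 2 = 1; 1 = 1 — holds
x = -2: LHS = -(-2) = 2, RHS = (-2) + 2 = 0; 2 = 0 — FAILS  ← closest negative counterexample to 0

Answer: x = -2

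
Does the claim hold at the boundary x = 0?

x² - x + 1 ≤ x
x = 0: LHS = 0² - 0 + 1 = 1; 1 ≤ 0 — FAILS

The relation fails at x = 0, so x = 0 is a counterexample.

Answer: No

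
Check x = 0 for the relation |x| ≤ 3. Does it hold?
x = 0: LHS = |0| = 0; 0 ≤ 3 — holds

The relation is satisfied at x = 0.

Answer: Yes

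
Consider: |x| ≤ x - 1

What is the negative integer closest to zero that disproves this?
Testing negative integers from -1 downward:
x = -1: LHS = |-1| = 1, RHS = (-1) - 1 = -2; 1 ≤ -2 — FAILS  ← closest negative counterexample to 0

Answer: x = -1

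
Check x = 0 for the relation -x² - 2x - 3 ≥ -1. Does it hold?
x = 0: LHS = -0² - 2·0 - 3 = -3; -3 ≥ -1 — FAILS

The relation fails at x = 0, so x = 0 is a counterexample.

Answer: No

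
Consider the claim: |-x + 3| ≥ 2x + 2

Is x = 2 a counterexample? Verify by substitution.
Substitute x = 2 into the relation:
x = 2: LHS = |-2 + 3| = |1| = 1, RHS = 2·2 + 2 = 6; 1 ≥ 6 — FAILS

Since the claim fails at x = 2, this value is a counterexample.

Answer: Yes, x = 2 is a counterexample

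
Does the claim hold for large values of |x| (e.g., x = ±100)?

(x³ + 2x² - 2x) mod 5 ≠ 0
x = 100: LHS = (100³ + 2·100² - 2·100) mod 5 = 1019800 mod 5 = 0; 0 ≠ 0 — FAILS
x = -100: LHS = ((-100)³ + 2·(-100)² - 2·(-100)) mod 5 = (-979800) mod 5 = 0; 0 ≠ 0 — FAILS

Answer: No, fails for both x = 100 and x = -100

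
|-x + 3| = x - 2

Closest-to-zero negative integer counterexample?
Testing negative integers from -1 downward:
x = -1: LHS = |-(-1) + 3| = |4| = 4, RHS = (-1) - 2 = -3; 4 = -3 — FAILS  ← closest negative counterexample to 0

Answer: x = -1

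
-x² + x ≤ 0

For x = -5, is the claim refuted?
Substitute x = -5 into the relation:
x = -5: LHS = -(-5)² + (-5) = -30; -30 ≤ 0 — holds

The relation holds at x = -5, so it is not a counterexample.

Answer: No, x = -5 is not a counterexample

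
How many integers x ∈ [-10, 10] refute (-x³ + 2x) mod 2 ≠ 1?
Counterexamples in [-10, 10]: {-9, -7, -5, -3, -1, 1, 3, 5, 7, 9}.

Counting them gives 10 values.

Answer: 10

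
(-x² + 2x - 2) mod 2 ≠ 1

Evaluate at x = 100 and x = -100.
x = 100: LHS = (-100² + 2·100 - 2) mod 2 = (-9802) mod 2 = 0; 0 ≠ 1 — holds
x = -100: LHS = (-(-100)² + 2·(-100) - 2) mod 2 = (-10202) mod 2 = 0; 0 ≠ 1 — holds

Answer: Yes, holds for both x = 100 and x = -100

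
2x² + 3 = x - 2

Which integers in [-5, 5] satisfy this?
Over all integers in [-5, 5], LHS − RHS is always positive; it is smallest at x = 0, where it equals 5:
x = 0: LHS = 2·0² + 3 = 3, RHS = 0 - 2 = -2; 3 = -2 — FAILS
At the ends of the range:
x = -5: LHS = 2·(-5)² + 3 = 53, RHS = (-5) - 2 = -7; 53 = -7 — FAILS
x = 5: LHS = 2·5² + 3 = 53, RHS = 5 - 2 = 3; 53 = 3 — FAILS
Hence LHS − RHS is never 0, i.e. the two sides are never equal, so the claimed relation (=) fails for every integer in [-5, 5].

Answer: None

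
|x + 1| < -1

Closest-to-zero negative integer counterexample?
Testing negative integers from -1 downward:
x = -1: LHS = |(-1) + 1| = |0| = 0; 0 < -1 — FAILS  ← closest negative counterexample to 0

Answer: x = -1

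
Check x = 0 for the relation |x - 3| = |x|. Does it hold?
x = 0: LHS = |0 - 3| = |-3| = 3, RHS = |0| = 0; 3 = 0 — FAILS

The relation fails at x = 0, so x = 0 is a counterexample.

Answer: No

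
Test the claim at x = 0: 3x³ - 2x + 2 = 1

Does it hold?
x = 0: LHS = 3·0³ - 2·0 + 2 = 2; 2 = 1 — FAILS

The relation fails at x = 0, so x = 0 is a counterexample.

Answer: No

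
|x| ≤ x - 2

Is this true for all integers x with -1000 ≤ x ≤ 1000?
The claim fails at x = 0:
x = 0: LHS = |0| = 0, RHS = 0 - 2 = -2; 0 ≤ -2 — FAILS

Because a single integer refutes it, the statement is false.

Answer: False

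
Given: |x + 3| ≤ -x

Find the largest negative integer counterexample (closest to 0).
Testing negative integers from -1 downward:
x = -1: LHS = |(-1) + 3| = |2| = 2, RHS = -(-1) = 1; 2 ≤ 1 — FAILS  ← closest negative counterexample to 0

Answer: x = -1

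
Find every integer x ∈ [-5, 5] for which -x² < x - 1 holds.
Holds for: {-5, -4, -3, -2, 1, 2, 3, 4, 5}
Fails for: {-1, 0}

Answer: {-5, -4, -3, -2, 1, 2, 3, 4, 5}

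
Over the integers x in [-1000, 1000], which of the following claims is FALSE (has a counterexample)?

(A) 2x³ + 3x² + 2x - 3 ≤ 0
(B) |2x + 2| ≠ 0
(A) x = 1: LHS = 2·1³ + 3·1² + 2·1 - 3 = 4; 4 ≤ 0 — FAILS
(B) x = -1: LHS = |2·(-1) + 2| = |0| = 0; 0 ≠ 0 — FAILS

Answer: Both A and B are false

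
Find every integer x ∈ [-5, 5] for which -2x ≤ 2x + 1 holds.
Holds for: {0, 1, 2, 3, 4, 5}
Fails for: {-5, -4, -3, -2, -1}

Answer: {0, 1, 2, 3, 4, 5}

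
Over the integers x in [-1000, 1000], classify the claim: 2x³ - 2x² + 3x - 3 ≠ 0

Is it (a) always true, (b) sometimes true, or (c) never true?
Holds at x = 0: LHS = 2·0³ - 2·0² + 3·0 - 3 = -3; -3 ≠ 0 — holds
Fails at x = 1: LHS = 2·1³ - 2·1² + 3·1 - 3 = 0; 0 ≠ 0 — FAILS
It is satisfied by some integers in the range but not all.

Answer: Sometimes true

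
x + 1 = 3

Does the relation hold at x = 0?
x = 0: LHS = 0 + 1 = 1; 1 = 3 — FAILS

The relation fails at x = 0, so x = 0 is a counterexample.

Answer: No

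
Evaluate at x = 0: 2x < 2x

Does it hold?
x = 0: LHS = 2·0 = 0, RHS = 2·0 = 0; 0 < 0 — FAILS

The relation fails at x = 0, so x = 0 is a counterexample.

Answer: No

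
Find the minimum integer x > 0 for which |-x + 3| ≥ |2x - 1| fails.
Testing positive integers:
x = 1: LHS = |-1 + 3| = |2| = 2, RHS = |2·1 - 1| = |1| = 1; 2 ≥ 1 — holds
x = 2: LHS = |-2 + 3| = |1| = 1, RHS = |2·2 - 1| = |3| = 3; 1 ≥ 3 — FAILS  ← smallest positive counterexample

Answer: x = 2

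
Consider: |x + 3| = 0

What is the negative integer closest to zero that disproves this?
Testing negative integers from -1 downward:
x = -1: LHS = |(-1) + 3| = |2| = 2; 2 = 0 — FAILS  ← closest negative counterexample to 0

Answer: x = -1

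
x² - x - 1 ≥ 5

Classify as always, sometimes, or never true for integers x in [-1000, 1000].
Holds at x = -2: LHS = (-2)² - (-2) - 1 = 5; 5 ≥ 5 — holds
Fails at x = 0: LHS = 0² - 0 - 1 = -1; -1 ≥ 5 — FAILS
It is satisfied by some integers in the range but not all.

Answer: Sometimes true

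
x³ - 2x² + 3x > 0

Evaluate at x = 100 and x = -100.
x = 100: LHS = 100³ - 2·100² + 3·100 = 980300; 980300 > 0 — holds
x = -100: LHS = (-100)³ - 2·(-100)² + 3·(-100) = -1020300; -1020300 > 0 — FAILS

Answer: Partially: holds for x = 100, fails for x = -100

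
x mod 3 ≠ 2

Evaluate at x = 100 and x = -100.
x = 100: LHS = 100 mod 3 = 1; 1 ≠ 2 — holds
x = -100: LHS = (-100) mod 3 = 2; 2 ≠ 2 — FAILS

Answer: Partially: holds for x = 100, fails for x = -100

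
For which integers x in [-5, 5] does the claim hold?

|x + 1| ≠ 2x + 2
Holds for: {-5, -4, -3, -2, 0, 1, 2, 3, 4, 5}
Fails for: {-1}

Answer: {-5, -4, -3, -2, 0, 1, 2, 3, 4, 5}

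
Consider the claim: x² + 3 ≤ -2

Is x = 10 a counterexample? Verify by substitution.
Substitute x = 10 into the relation:
x = 10: LHS = 10² + 3 = 103; 103 ≤ -2 — FAILS

Since the claim fails at x = 10, this value is a counterexample.

Answer: Yes, x = 10 is a counterexample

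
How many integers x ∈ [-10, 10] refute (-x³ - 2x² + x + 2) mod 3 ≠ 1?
For a polynomial with integer coefficients, its value mod 3 depends only on x mod 3, so it suffices to check one representative of each residue class, x = 0, 1, 2:
x = 0: LHS = (-0³ - 2·0² + 0 + 2) mod 3 = 2 mod 3 = 2; 2 ≠ 1 — holds
x = 1: LHS = (-1³ - 2·1² + 1 + 2) mod 3 = 0 mod 3 = 0; 0 ≠ 1 — holds
x = 2: LHS = (-2³ - 2·2² + 2 + 2) mod 3 = (-12) mod 3 = 0; 0 ≠ 1 — holds
The relation holds in every residue class, so the relation holds for every integer in [-10, 10].

No counterexample appears in that range.

Answer: 0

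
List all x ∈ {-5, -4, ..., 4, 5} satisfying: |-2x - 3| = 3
Holds for: {-3, 0}
Fails for: {-5, -4, -2, -1, 1, 2, 3, 4, 5}

Answer: {-3, 0}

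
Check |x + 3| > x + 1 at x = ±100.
x = 100: LHS = |100 + 3| = |103| = 103, RHS = 100 + 1 = 101; 103 > 101 — holds
x = -100: LHS = |(-100) + 3| = |-97| = 97, RHS = (-100) + 1 = -99; 97 > -99 — holds

Answer: Yes, holds for both x = 100 and x = -100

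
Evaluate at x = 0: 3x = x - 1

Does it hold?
x = 0: LHS = 3·0 = 0, RHS = 0 - 1 = -1; 0 = -1 — FAILS

The relation fails at x = 0, so x = 0 is a counterexample.

Answer: No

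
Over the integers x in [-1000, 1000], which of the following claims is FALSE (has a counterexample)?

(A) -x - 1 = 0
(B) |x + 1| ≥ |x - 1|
(A) x = 0: LHS = -0 - 1 = -1; -1 = 0 — FAILS
(B) x = -1: LHS = |(-1) + 1| = |0| = 0, RHS = |(-1) - 1| = |-2| = 2; 0 ≥ 2 — FAILS

Answer: Both A and B are false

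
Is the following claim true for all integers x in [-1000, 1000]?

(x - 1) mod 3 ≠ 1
The claim fails at x = -1:
x = -1: LHS = ((-1) - 1) mod 3 = (-2) mod 3 = 1; 1 ≠ 1 — FAILS

Because a single integer refutes it, the statement is false.

Answer: False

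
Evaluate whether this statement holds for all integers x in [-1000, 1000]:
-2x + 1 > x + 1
The claim fails at x = 0:
x = 0: LHS = -2·0 + 1 = 1, RHS = 0 + 1 = 1; 1 > 1 — FAILS

Because a single integer refutes it, the statement is false.

Answer: False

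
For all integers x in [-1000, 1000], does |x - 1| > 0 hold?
The claim fails at x = 1:
x = 1: LHS = |1 - 1| = |0| = 0; 0 > 0 — FAILS

Because a single integer refutes it, the statement is false.

Answer: False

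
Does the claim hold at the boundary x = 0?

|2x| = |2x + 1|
x = 0: LHS = |2·0| = |0| = 0, RHS = |2·0 + 1| = |1| = 1; 0 = 1 — FAILS

The relation fails at x = 0, so x = 0 is a counterexample.

Answer: No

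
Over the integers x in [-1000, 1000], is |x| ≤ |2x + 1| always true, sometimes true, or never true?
Over all integers in [-1000, 1000], LHS − RHS is largest at x = -1, where it equals 0:
x = -1: LHS = |-1| = 1, RHS = |2·(-1) + 1| = |-1| = 1; 1 ≤ 1 — holds
At the ends of the range:
x = -1000: LHS = |-1000| = 1000, RHS = |2·(-1000) + 1| = |-1999| = 1999; 1000 ≤ 1999 — holds
x = 1000: LHS = |1000| = 1000, RHS = |2·1000 + 1| = |2001| = 2001; 1000 ≤ 2001 — holds
Hence LHS − RHS is never positive, i.e. LHS ≤ RHS throughout, so the relation holds for every integer in [-1000, 1000].

No counterexample exists.

Answer: Always true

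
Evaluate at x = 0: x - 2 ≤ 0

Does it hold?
x = 0: LHS = 0 - 2 = -2; -2 ≤ 0 — holds

The relation is satisfied at x = 0.

Answer: Yes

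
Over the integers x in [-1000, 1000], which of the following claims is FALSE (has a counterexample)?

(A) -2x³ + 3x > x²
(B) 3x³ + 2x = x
(A) x = 0: LHS = -2·0³ + 3·0 = 0, RHS = 0² = 0; 0 > 0 — FAILS
(B) x = 1: LHS = 3·1³ + 2·1 = 5; 5 = 1 — FAILS

Answer: Both A and B are false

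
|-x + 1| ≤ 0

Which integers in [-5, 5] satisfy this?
Holds for: {1}
Fails for: {-5, -4, -3, -2, -1, 0, 2, 3, 4, 5}

Answer: {1}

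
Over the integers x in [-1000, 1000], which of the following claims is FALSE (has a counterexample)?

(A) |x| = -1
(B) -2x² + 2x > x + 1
(A) x = 0: LHS = |0| = 0; 0 = -1 — FAILS
(B) x = 0: LHS = -2·0² + 2·0 = 0, RHS = 0 + 1 = 1; 0 > 1 — FAILS

Answer: Both A and B are false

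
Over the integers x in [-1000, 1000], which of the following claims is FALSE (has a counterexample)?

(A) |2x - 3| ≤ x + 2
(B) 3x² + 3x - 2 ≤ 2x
(A) x = 0: LHS = |2·0 - 3| = |-3| = 3, RHS = 0 + 2 = 2; 3 ≤ 2 — FAILS
(B) x = 1: LHS = 3·1² + 3·1 - 2 = 4, RHS = 2·1 = 2; 4 ≤ 2 — FAILS

Answer: Both A and B are false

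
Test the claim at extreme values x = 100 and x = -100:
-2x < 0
x = 100: LHS = -2·100 = -200; -200 < 0 — holds
x = -100: LHS = -2·(-100) = 200; 200 < 0 — FAILS

Answer: Partially: holds for x = 100, fails for x = -100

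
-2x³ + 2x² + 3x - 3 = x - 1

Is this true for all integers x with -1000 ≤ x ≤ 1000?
The claim fails at x = 0:
x = 0: LHS = -2·0³ + 2·0² + 3·0 - 3 = -3, RHS = 0 - 1 = -1; -3 = -1 — FAILS

Because a single integer refutes it, the statement is false.

Answer: False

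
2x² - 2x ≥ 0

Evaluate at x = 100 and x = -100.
x = 100: LHS = 2·100² - 2·100 = 19800; 19800 ≥ 0 — holds
x = -100: LHS = 2·(-100)² - 2·(-100) = 20200; 20200 ≥ 0 — holds

Answer: Yes, holds for both x = 100 and x = -100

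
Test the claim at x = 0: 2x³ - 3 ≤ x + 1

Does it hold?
x = 0: LHS = 2·0³ - 3 = -3, RHS = 0 + 1 = 1; -3 ≤ 1 — holds

The relation is satisfied at x = 0.

Answer: Yes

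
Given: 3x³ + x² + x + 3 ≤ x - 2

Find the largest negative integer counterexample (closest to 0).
Testing negative integers from -1 downward:
x = -1: LHS = 3·(-1)³ + (-1)² + (-1) + 3 = 0, RHS = (-1) - 2 = -3; 0 ≤ -3 — FAILS  ← closest negative counterexample to 0

Answer: x = -1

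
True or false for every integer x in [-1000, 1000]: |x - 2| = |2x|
The claim fails at x = 0:
x = 0: LHS = |0 - 2| = |-2| = 2, RHS = |2·0| = |0| = 0; 2 = 0 — FAILS

Because a single integer refutes it, the statement is false.

Answer: False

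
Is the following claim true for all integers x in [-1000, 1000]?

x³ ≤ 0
The claim fails at x = 1:
x = 1: LHS = 1³ = 1; 1 ≤ 0 — FAILS

Because a single integer refutes it, the statement is false.

Answer: False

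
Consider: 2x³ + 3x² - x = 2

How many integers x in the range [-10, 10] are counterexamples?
Counterexamples in [-10, 10]: {-10, -9, -8, -7, -6, -5, -4, -3, -2, 0, 1, 2, 3, 4, 5, 6, 7, 8, 9, 10}.

Counting them gives 20 values.

Answer: 20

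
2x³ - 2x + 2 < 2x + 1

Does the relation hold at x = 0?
x = 0: LHS = 2·0³ - 2·0 + 2 = 2, RHS = 2·0 + 1 = 1; 2 < 1 — FAILS

The relation fails at x = 0, so x = 0 is a counterexample.

Answer: No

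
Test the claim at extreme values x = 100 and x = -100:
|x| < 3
x = 100: LHS = |100| = 100; 100 < 3 — FAILS
x = -100: LHS = |-100| = 100; 100 < 3 — FAILS

Answer: No, fails for both x = 100 and x = -100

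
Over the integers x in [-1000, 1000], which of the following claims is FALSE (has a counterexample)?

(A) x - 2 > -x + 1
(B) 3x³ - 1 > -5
(A) x = 0: LHS = 0 - 2 = -2, RHS = -0 + 1 = 1; -2 > 1 — FAILS
(B) x = -2: LHS = 3·(-2)³ - 1 = -25; -25 > -5 — FAILS

Answer: Both A and B are false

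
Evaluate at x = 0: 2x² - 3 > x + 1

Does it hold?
x = 0: LHS = 2·0² - 3 = -3, RHS = 0 + 1 = 1; -3 > 1 — FAILS

The relation fails at x = 0, so x = 0 is a counterexample.

Answer: No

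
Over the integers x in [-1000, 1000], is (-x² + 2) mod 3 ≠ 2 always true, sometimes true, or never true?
Holds at x = 1: LHS = (-1² + 2) mod 3 = 1 mod 3 = 1; 1 ≠ 2 — holds
Fails at x = 0: LHS = (-0² + 2) mod 3 = 2 mod 3 = 2; 2 ≠ 2 — FAILS
It is satisfied by some integers in the range but not all.

Answer: Sometimes true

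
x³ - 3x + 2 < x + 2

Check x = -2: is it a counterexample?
Substitute x = -2 into the relation:
x = -2: LHS = (-2)³ - 3·(-2) + 2 = 0, RHS = (-2) + 2 = 0; 0 < 0 — FAILS

Since the claim fails at x = -2, this value is a counterexample.

Answer: Yes, x = -2 is a counterexample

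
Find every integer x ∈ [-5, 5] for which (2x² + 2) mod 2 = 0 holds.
For a polynomial with integer coefficients, its value mod 2 depends only on x mod 2, so it suffices to check one representative of each residue class, x = 0, 1:
x = 0: LHS = (2·0² + 2) mod 2 = 2 mod 2 = 0; 0 = 0 — holds
x = 1: LHS = (2·1² + 2) mod 2 = 4 mod 2 = 0; 0 = 0 — holds
The relation holds in every residue class, so the relation holds for every integer in [-5, 5].

Answer: All integers in [-5, 5]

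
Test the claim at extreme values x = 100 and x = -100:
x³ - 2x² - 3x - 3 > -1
x = 100: LHS = 100³ - 2·100² - 3·100 - 3 = 979697; 979697 > -1 — holds
x = -100: LHS = (-100)³ - 2·(-100)² - 3·(-100) - 3 = -1019703; -1019703 > -1 — FAILS

Answer: Partially: holds for x = 100, fails for x = -100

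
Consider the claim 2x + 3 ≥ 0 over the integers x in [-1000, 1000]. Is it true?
The claim fails at x = -2:
x = -2: LHS = 2·(-2) + 3 = -1; -1 ≥ 0 — FAILS

Because a single integer refutes it, the statement is false.

Answer: False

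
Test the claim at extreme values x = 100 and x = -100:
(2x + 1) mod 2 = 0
x = 100: LHS = (2·100 + 1) mod 2 = 201 mod 2 = 1; 1 = 0 — FAILS
x = -100: LHS = (2·(-100) + 1) mod 2 = (-199) mod 2 = 1; 1 = 0 — FAILS

Answer: No, fails for both x = 100 and x = -100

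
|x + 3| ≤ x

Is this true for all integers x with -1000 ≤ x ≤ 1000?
The claim fails at x = 0:
x = 0: LHS = |0 + 3| = |3| = 3; 3 ≤ 0 — FAILS

Because a single integer refutes it, the statement is false.

Answer: False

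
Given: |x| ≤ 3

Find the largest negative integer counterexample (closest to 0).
Testing negative integers from -1 downward:
x = -1: LHS = |-1| = 1; 1 ≤ 3 — holds
x = -2: LHS = |-2| = 2; 2 ≤ 3 — holds
x = -3: LHS = |-3| = 3; 3 ≤ 3 — holds
x = -4: LHS = |-4| = 4; 4 ≤ 3 — FAILS  ← closest negative counterexample to 0

Answer: x = -4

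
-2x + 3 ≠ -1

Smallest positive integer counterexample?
Testing positive integers:
x = 1: LHS = -2·1 + 3 = 1; 1 ≠ -1 — holds
x = 2: LHS = -2·2 + 3 = -1; -1 ≠ -1 — FAILS  ← smallest positive counterexample

Answer: x = 2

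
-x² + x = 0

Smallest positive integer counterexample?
Testing positive integers:
x = 1: LHS = -1² + 1 = 0; 0 = 0 — holds
x = 2: LHS = -2² + 2 = -2; -2 = 0 — FAILS  ← smallest positive counterexample

Answer: x = 2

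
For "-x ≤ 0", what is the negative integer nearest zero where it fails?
Testing negative integers from -1 downward:
x = -1: LHS = -(-1) = 1; 1 ≤ 0 — FAILS  ← closest negative counterexample to 0

Answer: x = -1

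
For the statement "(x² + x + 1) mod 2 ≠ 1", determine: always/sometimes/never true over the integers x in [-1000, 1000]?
For a polynomial with integer coefficients, its value mod 2 depends only on x mod 2, so it suffices to check one representative of each residue class, x = 0, 1:
x = 0: LHS = (0² + 0 + 1) mod 2 = 1 mod 2 = 1; 1 ≠ 1 — FAILS
x = 1: LHS = (1² + 1 + 1) mod 2 = 3 mod 2 = 1; 1 ≠ 1 — FAILS
The relation fails in every residue class, so the claimed relation (≠) fails for every integer in [-1000, 1000].

No integer in the range satisfies it.

Answer: Never true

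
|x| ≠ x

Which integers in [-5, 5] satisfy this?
Holds for: {-5, -4, -3, -2, -1}
Fails for: {0, 1, 2, 3, 4, 5}

Answer: {-5, -4, -3, -2, -1}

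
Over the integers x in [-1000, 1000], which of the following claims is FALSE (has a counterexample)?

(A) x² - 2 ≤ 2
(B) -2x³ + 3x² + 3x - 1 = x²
(A) x = 3: LHS = 3² - 2 = 7; 7 ≤ 2 — FAILS
(B) x = 0: LHS = -2·0³ + 3·0² + 3·0 - 1 = -1, RHS = 0² = 0; -1 = 0 — FAILS

Answer: Both A and B are false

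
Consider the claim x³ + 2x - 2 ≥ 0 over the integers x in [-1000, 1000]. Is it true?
The claim fails at x = 0:
x = 0: LHS = 0³ + 2·0 - 2 = -2; -2 ≥ 0 — FAILS

Because a single integer refutes it, the statement is false.

Answer: False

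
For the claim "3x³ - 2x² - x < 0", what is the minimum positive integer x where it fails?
Testing positive integers:
x = 1: LHS = 3·1³ - 2·1² - 1 = 0; 0 < 0 — FAILS  ← smallest positive counterexample

Answer: x = 1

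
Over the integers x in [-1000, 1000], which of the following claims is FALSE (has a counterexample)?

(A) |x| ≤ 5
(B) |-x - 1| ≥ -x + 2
(A) x = 6: LHS = |6| = 6; 6 ≤ 5 — FAILS
(B) x = 0: LHS = |-0 - 1| = |-1| = 1, RHS = -0 + 2 = 2; 1 ≥ 2 — FAILS

Answer: Both A and B are false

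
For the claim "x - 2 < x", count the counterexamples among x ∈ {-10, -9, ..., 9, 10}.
Over all integers in [-10, 10], LHS − RHS is largest at x = 0, where it equals -2:
x = 0: LHS = 0 - 2 = -2; -2 < 0 — holds
At the ends of the range:
x = -10: LHS = (-10) - 2 = -12; -12 < -10 — holds
x = 10: LHS = 10 - 2 = 8; 8 < 10 — holds
Hence LHS − RHS is never zero or positive, i.e. LHS < RHS throughout, so the relation holds for every integer in [-10, 10].

No counterexample appears in that range.

Answer: 0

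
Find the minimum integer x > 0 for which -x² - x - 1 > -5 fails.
Testing positive integers:
x = 1: LHS = -1² - 1 - 1 = -3; -3 > -5 — holds
x = 2: LHS = -2² - 2 - 1 = -7; -7 > -5 — FAILS  ← smallest positive counterexample

Answer: x = 2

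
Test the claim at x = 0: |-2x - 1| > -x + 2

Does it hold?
x = 0: LHS = |-2·0 - 1| = |-1| = 1, RHS = -0 + 2 = 2; 1 > 2 — FAILS

The relation fails at x = 0, so x = 0 is a counterexample.

Answer: No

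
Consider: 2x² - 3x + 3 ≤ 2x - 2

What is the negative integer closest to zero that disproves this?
Testing negative integers from -1 downward:
x = -1: LHS = 2·(-1)² - 3·(-1) + 3 = 8, RHS = 2·(-1) - 2 = -4; 8 ≤ -4 — FAILS  ← closest negative counterexample to 0

Answer: x = -1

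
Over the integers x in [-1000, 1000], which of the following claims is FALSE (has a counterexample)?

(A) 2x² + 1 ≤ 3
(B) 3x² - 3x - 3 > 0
(A) x = 2: LHS = 2·2² + 1 = 9; 9 ≤ 3 — FAILS
(B) x = 0: LHS = 3·0² - 3·0 - 3 = -3; -3 > 0 — FAILS

Answer: Both A and B are false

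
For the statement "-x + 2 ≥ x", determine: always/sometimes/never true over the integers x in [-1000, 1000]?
Holds at x = 0: LHS = -0 + 2 = 2; 2 ≥ 0 — holds
Fails at x = 2: LHS = -2 + 2 = 0; 0 ≥ 2 — FAILS
It is satisfied by some integers in the range but not all.

Answer: Sometimes true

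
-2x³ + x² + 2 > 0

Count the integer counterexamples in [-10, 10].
Counterexamples in [-10, 10]: {2, 3, 4, 5, 6, 7, 8, 9, 10}.

Counting them gives 9 values.

Answer: 9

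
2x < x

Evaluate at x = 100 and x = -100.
x = 100: LHS = 2·100 = 200; 200 < 100 — FAILS
x = -100: LHS = 2·(-100) = -200; -200 < -100 — holds

Answer: Partially: fails for x = 100, holds for x = -100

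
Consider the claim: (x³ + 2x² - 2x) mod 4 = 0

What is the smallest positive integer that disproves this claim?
Testing positive integers:
x = 1: LHS = (1³ + 2·1² - 2·1) mod 4 = 1 mod 4 = 1; 1 = 0 — FAILS  ← smallest positive counterexample

Answer: x = 1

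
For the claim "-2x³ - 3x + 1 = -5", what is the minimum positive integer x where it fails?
Testing positive integers:
x = 1: LHS = -2·1³ - 3·1 + 1 = -4; -4 = -5 — FAILS  ← smallest positive counterexample

Answer: x = 1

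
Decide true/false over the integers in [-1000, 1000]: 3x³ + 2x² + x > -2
The claim fails at x = -1:
x = -1: LHS = 3·(-1)³ + 2·(-1)² + (-1) = -2; -2 > -2 — FAILS

Because a single integer refutes it, the statement is false.

Answer: False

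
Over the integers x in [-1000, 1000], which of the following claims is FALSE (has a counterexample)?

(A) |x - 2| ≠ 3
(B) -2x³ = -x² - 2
(A) x = -1: LHS = |(-1) - 2| = |-3| = 3; 3 ≠ 3 — FAILS
(B) x = 0: LHS = -2·0³ = 0, RHS = -0² - 2 = -2; 0 = -2 — FAILS

Answer: Both A and B are false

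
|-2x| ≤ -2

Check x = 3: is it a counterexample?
Substitute x = 3 into the relation:
x = 3: LHS = |-2·3| = |-6| = 6; 6 ≤ -2 — FAILS

Since the claim fails at x = 3, this value is a counterexample.

Answer: Yes, x = 3 is a counterexample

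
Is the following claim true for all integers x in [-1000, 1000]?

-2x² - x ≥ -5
The claim fails at x = 2:
x = 2: LHS = -2·2² - 2 = -10; -10 ≥ -5 — FAILS

Because a single integer refutes it, the statement is false.

Answer: False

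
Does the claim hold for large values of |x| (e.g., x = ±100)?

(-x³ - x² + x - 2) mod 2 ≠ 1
x = 100: LHS = (-100³ - 100² + 100 - 2) mod 2 = (-1009902) mod 2 = 0; 0 ≠ 1 — holds
x = -100: LHS = (-(-100)³ - (-100)² + (-100) - 2) mod 2 = 989898 mod 2 = 0; 0 ≠ 1 — holds

Answer: Yes, holds for both x = 100 and x = -100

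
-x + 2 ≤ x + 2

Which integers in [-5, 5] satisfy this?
Holds for: {0, 1, 2, 3, 4, 5}
Fails for: {-5, -4, -3, -2, -1}

Answer: {0, 1, 2, 3, 4, 5}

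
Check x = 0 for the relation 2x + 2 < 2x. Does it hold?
x = 0: LHS = 2·0 + 2 = 2, RHS = 2·0 = 0; 2 < 0 — FAILS

The relation fails at x = 0, so x = 0 is a counterexample.

Answer: No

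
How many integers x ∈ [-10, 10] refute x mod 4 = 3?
Counterexamples in [-10, 10]: {-10, -8, -7, -6, -4, -3, -2, 0, 1, 2, 4, 5, 6, 8, 9, 10}.

Counting them gives 16 values.

Answer: 16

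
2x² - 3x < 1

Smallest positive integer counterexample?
Testing positive integers:
x = 1: LHS = 2·1² - 3·1 = -1; -1 < 1 — holds
x = 2: LHS = 2·2² - 3·2 = 2; 2 < 1 — FAILS  ← smallest positive counterexample

Answer: x = 2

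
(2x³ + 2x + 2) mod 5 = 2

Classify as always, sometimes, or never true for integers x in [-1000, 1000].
Holds at x = 0: LHS = (2·0³ + 2·0 + 2) mod 5 = 2 mod 5 = 2; 2 = 2 — holds
Fails at x = 1: LHS = (2·1³ + 2·1 + 2) mod 5 = 6 mod 5 = 1; 1 = 2 — FAILS
It is satisfied by some integers in the range but not all.

Answer: Sometimes true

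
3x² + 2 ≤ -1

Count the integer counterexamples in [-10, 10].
Counterexamples in [-10, 10]: {-10, -9, -8, -7, -6, -5, -4, -3, -2, -1, 0, 1, 2, 3, 4, 5, 6, 7, 8, 9, 10}.

Counting them gives 21 values.

Answer: 21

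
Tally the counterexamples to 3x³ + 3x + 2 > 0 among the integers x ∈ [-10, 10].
Counterexamples in [-10, 10]: {-10, -9, -8, -7, -6, -5, -4, -3, -2, -1}.

Counting them gives 10 values.

Answer: 10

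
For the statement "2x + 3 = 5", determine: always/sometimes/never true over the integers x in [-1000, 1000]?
Holds at x = 1: LHS = 2·1 + 3 = 5; 5 = 5 — holds
Fails at x = 0: LHS = 2·0 + 3 = 3; 3 = 5 — FAILS
It is satisfied by some integers in the range but not all.

Answer: Sometimes true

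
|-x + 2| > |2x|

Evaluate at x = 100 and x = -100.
x = 100: LHS = |-100 + 2| = |-98| = 98, RHS = |2·100| = |200| = 200; 98 > 200 — FAILS
x = -100: LHS = |-(-100) + 2| = |102| = 102, RHS = |2·(-100)| = |-200| = 200; 102 > 200 — FAILS

Answer: No, fails for both x = 100 and x = -100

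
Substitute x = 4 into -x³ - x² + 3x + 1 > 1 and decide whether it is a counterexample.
Substitute x = 4 into the relation:
x = 4: LHS = -4³ - 4² + 3·4 + 1 = -67; -67 > 1 — FAILS

Since the claim fails at x = 4, this value is a counterexample.

Answer: Yes, x = 4 is a counterexample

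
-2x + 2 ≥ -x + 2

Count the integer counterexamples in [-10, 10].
Counterexamples in [-10, 10]: {1, 2, 3, 4, 5, 6, 7, 8, 9, 10}.

Counting them gives 10 values.

Answer: 10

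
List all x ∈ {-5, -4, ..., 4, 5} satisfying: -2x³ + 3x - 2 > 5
Holds for: {-5, -4, -3, -2}
Fails for: {-1, 0, 1, 2, 3, 4, 5}

Answer: {-5, -4, -3, -2}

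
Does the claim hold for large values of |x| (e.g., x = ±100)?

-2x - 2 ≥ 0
x = 100: LHS = -2·100 - 2 = -202; -202 ≥ 0 — FAILS
x = -100: LHS = -2·(-100) - 2 = 198; 198 ≥ 0 — holds

Answer: Partially: fails for x = 100, holds for x = -100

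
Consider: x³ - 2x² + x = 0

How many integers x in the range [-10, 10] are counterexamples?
Counterexamples in [-10, 10]: {-10, -9, -8, -7, -6, -5, -4, -3, -2, -1, 2, 3, 4, 5, 6, 7, 8, 9, 10}.

Counting them gives 19 values.

Answer: 19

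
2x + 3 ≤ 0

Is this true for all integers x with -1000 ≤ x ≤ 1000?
The claim fails at x = 0:
x = 0: LHS = 2·0 + 3 = 3; 3 ≤ 0 — FAILS

Because a single integer refutes it, the statement is false.

Answer: False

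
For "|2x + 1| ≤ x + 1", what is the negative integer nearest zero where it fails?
Testing negative integers from -1 downward:
x = -1: LHS = |2·(-1) + 1| = |-1| = 1, RHS = (-1) + 1 = 0; 1 ≤ 0 — FAILS  ← closest negative counterexample to 0

Answer: x = -1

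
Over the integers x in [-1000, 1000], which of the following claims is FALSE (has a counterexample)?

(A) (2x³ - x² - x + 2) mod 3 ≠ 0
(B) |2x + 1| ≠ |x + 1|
(A) x = -1: LHS = (2·(-1)³ - (-1)² - (-1) + 2) mod 3 = 0 mod 3 = 0; 0 ≠ 0 — FAILS
(B) x = 0: LHS = |2·0 + 1| = |1| = 1, RHS = |0 + 1| = |1| = 1; 1 ≠ 1 — FAILS

Answer: Both A and B are false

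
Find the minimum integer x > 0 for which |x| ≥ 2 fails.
Testing positive integers:
x = 1: LHS = |1| = 1; 1 ≥ 2 — FAILS  ← smallest positive counterexample

Answer: x = 1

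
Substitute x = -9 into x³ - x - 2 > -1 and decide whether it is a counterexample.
Substitute x = -9 into the relation:
x = -9: LHS = (-9)³ - (-9) - 2 = -722; -722 > -1 — FAILS

Since the claim fails at x = -9, this value is a counterexample.

Answer: Yes, x = -9 is a counterexample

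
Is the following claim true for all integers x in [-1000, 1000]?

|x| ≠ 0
The claim fails at x = 0:
x = 0: LHS = |0| = 0; 0 ≠ 0 — FAILS

Because a single integer refutes it, the statement is false.

Answer: False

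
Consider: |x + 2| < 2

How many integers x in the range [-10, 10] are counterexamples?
Counterexamples in [-10, 10]: {-10, -9, -8, -7, -6, -5, -4, 0, 1, 2, 3, 4, 5, 6, 7, 8, 9, 10}.

Counting them gives 18 values.

Answer: 18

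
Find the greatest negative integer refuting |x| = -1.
Testing negative integers from -1 downward:
x = -1: LHS = |-1| = 1; 1 = -1 — FAILS  ← closest negative counterexample to 0

Answer: x = -1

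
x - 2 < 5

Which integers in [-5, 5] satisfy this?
Over all integers in [-5, 5], LHS − RHS is largest at x = 5, where it equals -2:
x = 5: LHS = 5 - 2 = 3; 3 < 5 — holds
At the ends of the range:
x = -5: LHS = (-5) - 2 = -7; -7 < 5 — holds
Hence LHS − RHS is never zero or positive, i.e. LHS < RHS throughout, so the relation holds for every integer in [-5, 5].

Answer: All integers in [-5, 5]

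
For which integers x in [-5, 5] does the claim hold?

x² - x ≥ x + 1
Holds for: {-5, -4, -3, -2, -1, 3, 4, 5}
Fails for: {0, 1, 2}

Answer: {-5, -4, -3, -2, -1, 3, 4, 5}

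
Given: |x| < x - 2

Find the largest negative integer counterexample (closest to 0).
Testing negative integers from -1 downward:
x = -1: LHS = |-1| = 1, RHS = (-1) - 2 = -3; 1 < -3 — FAILS  ← closest negative counterexample to 0

Answer: x = -1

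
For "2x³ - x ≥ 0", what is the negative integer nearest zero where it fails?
Testing negative integers from -1 downward:
x = -1: LHS = 2·(-1)³ - (-1) = -1; -1 ≥ 0 — FAILS  ← closest negative counterexample to 0

Answer: x = -1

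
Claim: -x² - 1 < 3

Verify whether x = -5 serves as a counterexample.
Substitute x = -5 into the relation:
x = -5: LHS = -(-5)² - 1 = -26; -26 < 3 — holds

The relation holds at x = -5, so it is not a counterexample.

Answer: No, x = -5 is not a counterexample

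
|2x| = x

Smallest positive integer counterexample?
Testing positive integers:
x = 1: LHS = |2·1| = |2| = 2; 2 = 1 — FAILS  ← smallest positive counterexample

Answer: x = 1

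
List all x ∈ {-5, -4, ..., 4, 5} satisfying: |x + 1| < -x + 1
Holds for: {-5, -4, -3, -2, -1}
Fails for: {0, 1, 2, 3, 4, 5}

Answer: {-5, -4, -3, -2, -1}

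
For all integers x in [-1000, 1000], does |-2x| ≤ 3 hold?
The claim fails at x = 2:
x = 2: LHS = |-2·2| = |-4| = 4; 4 ≤ 3 — FAILS

Because a single integer refutes it, the statement is false.

Answer: False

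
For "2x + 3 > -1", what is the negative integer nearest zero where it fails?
Testing negative integers from -1 downward:
x = -1: LHS = 2·(-1) + 3 = 1; 1 > -1 — holds
x = -2: LHS = 2·(-2) + 3 = -1; -1 > -1 — FAILS  ← closest negative counterexample to 0

Answer: x = -2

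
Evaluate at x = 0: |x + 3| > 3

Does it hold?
x = 0: LHS = |0 + 3| = |3| = 3; 3 > 3 — FAILS

The relation fails at x = 0, so x = 0 is a counterexample.

Answer: No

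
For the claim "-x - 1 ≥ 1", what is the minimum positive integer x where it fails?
Testing positive integers:
x = 1: LHS = -1 - 1 = -2; -2 ≥ 1 — FAILS  ← smallest positive counterexample

Answer: x = 1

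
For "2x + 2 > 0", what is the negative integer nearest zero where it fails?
Testing negative integers from -1 downward:
x = -1: LHS = 2·(-1) + 2 = 0; 0 > 0 — FAILS  ← closest negative counterexample to 0

Answer: x = -1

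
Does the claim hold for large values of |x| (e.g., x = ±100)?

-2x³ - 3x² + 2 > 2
x = 100: LHS = -2·100³ - 3·100² + 2 = -2029998; -2029998 > 2 — FAILS
x = -100: LHS = -2·(-100)³ - 3·(-100)² + 2 = 1970002; 1970002 > 2 — holds

Answer: Partially: fails for x = 100, holds for x = -100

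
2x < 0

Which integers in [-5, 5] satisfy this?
Holds for: {-5, -4, -3, -2, -1}
Fails for: {0, 1, 2, 3, 4, 5}

Answer: {-5, -4, -3, -2, -1}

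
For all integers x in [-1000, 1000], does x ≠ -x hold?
The claim fails at x = 0:
x = 0: RHS = -0 = 0; 0 ≠ 0 — FAILS

Because a single integer refutes it, the statement is false.

Answer: False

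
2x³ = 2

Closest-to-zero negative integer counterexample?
Testing negative integers from -1 downward:
x = -1: LHS = 2·(-1)³ = -2; -2 = 2 — FAILS  ← closest negative counterexample to 0

Answer: x = -1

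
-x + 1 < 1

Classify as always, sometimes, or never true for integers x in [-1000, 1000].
Holds at x = 1: LHS = -1 + 1 = 0; 0 < 1 — holds
Fails at x = 0: LHS = -0 + 1 = 1; 1 < 1 — FAILS
It is satisfied by some integers in the range but not all.

Answer: Sometimes true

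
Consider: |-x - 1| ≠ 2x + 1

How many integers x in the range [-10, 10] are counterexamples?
Counterexamples in [-10, 10]: {0}.

Counting them gives 1 values.

Answer: 1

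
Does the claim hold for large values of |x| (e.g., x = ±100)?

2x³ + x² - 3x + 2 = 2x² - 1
x = 100: LHS = 2·100³ + 100² - 3·100 + 2 = 2009702, RHS = 2·100² - 1 = 19999; 2009702 = 19999 — FAILS
x = -100: LHS = 2·(-100)³ + (-100)² - 3·(-100) + 2 = -1989698, RHS = 2·(-100)² - 1 = 19999; -1989698 = 19999 — FAILS

Answer: No, fails for both x = 100 and x = -100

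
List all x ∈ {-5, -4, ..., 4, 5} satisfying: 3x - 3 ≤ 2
Holds for: {-5, -4, -3, -2, -1, 0, 1}
Fails for: {2, 3, 4, 5}

Answer: {-5, -4, -3, -2, -1, 0, 1}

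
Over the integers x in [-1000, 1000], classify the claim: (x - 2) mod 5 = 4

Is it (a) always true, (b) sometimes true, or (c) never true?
Holds at x = 1: LHS = (1 - 2) mod 5 = (-1) mod 5 = 4; 4 = 4 — holds
Fails at x = 0: LHS = (0 - 2) mod 5 = (-2) mod 5 = 3; 3 = 4 — FAILS
It is satisfied by some integers in the range but not all.

Answer: Sometimes true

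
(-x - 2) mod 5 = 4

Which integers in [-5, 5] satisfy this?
Holds for: {-1, 4}
Fails for: {-5, -4, -3, -2, 0, 1, 2, 3, 5}

Answer: {-1, 4}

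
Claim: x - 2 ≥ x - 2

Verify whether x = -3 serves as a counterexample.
Substitute x = -3 into the relation:
x = -3: LHS = (-3) - 2 = -5, RHS = (-3) - 2 = -5; -5 ≥ -5 — holds

The relation holds at x = -3, so it is not a counterexample.

Answer: No, x = -3 is not a counterexample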